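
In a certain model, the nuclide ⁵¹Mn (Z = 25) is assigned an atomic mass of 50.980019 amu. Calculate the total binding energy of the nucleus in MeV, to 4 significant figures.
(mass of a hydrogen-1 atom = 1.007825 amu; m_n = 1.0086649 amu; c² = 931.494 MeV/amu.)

410.7 MeV

With 25 protons and 26 neutrons (A = 51):
Σm = 25·m(¹H) + 26·m_n = 25.195625 + 26.2252874 = 51.4209124 amu
Mass defect Δm = 51.4209124 − 50.980019 = 0.4408934 amu
E_B = 0.4408934 × 931.494 = 410.690 MeV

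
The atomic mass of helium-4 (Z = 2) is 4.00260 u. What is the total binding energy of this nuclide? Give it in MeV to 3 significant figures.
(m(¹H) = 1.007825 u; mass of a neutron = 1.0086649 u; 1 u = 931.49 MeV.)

28.3 MeV

Z = 2, so N = A − Z = 4 − 2 = 2.
Mass of separated nucleons = 2(1.007825) + 2(1.0086649) = 2.015650 + 2.0173298 = 4.0329798 u
Mass defect Δm = 4.0329798 − 4.00260 = 0.0303798 u
Binding energy = Δm·c² = 0.0303798 × 931.49 MeV/u = 28.2985 MeV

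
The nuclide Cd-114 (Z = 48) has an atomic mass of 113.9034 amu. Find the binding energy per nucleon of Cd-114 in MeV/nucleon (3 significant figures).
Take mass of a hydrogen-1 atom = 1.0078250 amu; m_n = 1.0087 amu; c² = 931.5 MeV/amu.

With 48 protons and 66 neutrons (A = 114):
Σm = 48·m(¹H) + 66·m_n = 48.3756000 + 66.5742 = 114.9498000 amu
The mass defect is 114.9498000 − 113.9034 = 1.0464000 amu.
Binding energy = Δm·c² = 1.0464000 × 931.5 MeV/amu = 974.722 MeV
Dividing by A = 114 gives 8.550 MeV per nucleon.

8.55 MeV/nucleon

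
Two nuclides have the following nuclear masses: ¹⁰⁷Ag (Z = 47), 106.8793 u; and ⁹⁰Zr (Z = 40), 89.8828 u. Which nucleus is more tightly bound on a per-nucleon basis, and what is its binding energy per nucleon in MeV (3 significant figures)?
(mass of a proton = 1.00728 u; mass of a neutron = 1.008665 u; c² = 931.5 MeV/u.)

⁹⁰Zr; 8.71 MeV/nucleon

¹⁰⁷Ag: Σm = 47(1.00728) + 60(1.008665) = 107.862060 u; Δm = 0.982760 u; E_B = 915.44 MeV; E_B/A = 8.556 MeV
⁹⁰Zr: Σm = 40(1.00728) + 50(1.008665) = 90.724450 u; Δm = 0.841650 u; E_B = 784.00 MeV; E_B/A = 8.711 MeV
⁹⁰Zr has the higher binding energy per nucleon, so it is the more tightly bound nucleus.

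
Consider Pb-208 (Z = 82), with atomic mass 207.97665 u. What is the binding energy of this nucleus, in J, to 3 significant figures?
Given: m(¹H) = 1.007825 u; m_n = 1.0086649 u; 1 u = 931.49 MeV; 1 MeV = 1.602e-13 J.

2.62e-10 J

Total constituent mass: 82 × 1.007825 + 126 × 1.0086649 = 209.7334274 u
Mass defect Δm = 209.7334274 − 207.97665 = 1.7567774 u
Binding energy = Δm·c² = 1.7567774 × 931.49 MeV/u = 1636.42 MeV
In joules: 1636.42 MeV × 1.602e-13 J/MeV = 2.6215e-10 J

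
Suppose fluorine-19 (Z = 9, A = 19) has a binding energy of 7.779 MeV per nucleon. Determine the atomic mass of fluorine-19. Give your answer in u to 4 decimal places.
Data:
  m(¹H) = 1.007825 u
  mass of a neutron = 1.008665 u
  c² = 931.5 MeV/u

Total binding energy = 19 × 7.779 = 147.801 MeV
Mass defect = 147.801 MeV / (931.5 MeV/u) = 0.158670 u
Constituent mass = 9(1.007825) + 10(1.008665) = 19.157075 u
Atomic mass = 19.157075 − 0.158670 = 18.998405 u ≈ 18.9984 u (to 4 decimal places)

18.9984 u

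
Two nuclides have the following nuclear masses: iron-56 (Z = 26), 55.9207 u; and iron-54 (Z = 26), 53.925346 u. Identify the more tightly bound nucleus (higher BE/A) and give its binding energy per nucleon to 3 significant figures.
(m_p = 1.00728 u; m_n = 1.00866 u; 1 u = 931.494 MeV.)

iron-56; 8.79 MeV/nucleon

iron-56: Σm = 26(1.00728) + 30(1.00866) = 56.44908 u; Δm = 0.52838 u; E_B = 492.18 MeV; E_B/A = 8.789 MeV
iron-54: Σm = 26(1.00728) + 28(1.00866) = 54.43176 u; Δm = 0.506414 u; E_B = 471.72 MeV; E_B/A = 8.736 MeV
iron-56 has the higher binding energy per nucleon, so it is the more tightly bound nucleus.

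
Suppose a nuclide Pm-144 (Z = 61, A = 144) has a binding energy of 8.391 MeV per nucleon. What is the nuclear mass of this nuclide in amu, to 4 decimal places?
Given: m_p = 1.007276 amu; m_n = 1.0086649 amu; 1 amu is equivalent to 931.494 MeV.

Total binding energy = 144 × 8.391 = 1208.304 MeV
Mass defect = 1208.304 MeV / (931.494 MeV/amu) = 1.297168 amu
Constituent mass = 61(1.007276) + 83(1.0086649) = 145.1630227 amu
Nuclear mass = 145.1630227 − 1.297168 = 143.8658547 amu ≈ 143.8659 amu (to 4 decimal places)

143.8659 amu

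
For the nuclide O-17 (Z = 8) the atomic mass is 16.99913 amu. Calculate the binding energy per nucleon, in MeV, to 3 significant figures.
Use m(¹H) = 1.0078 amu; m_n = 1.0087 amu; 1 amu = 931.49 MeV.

7.76 MeV/nucleon

Σm = 8·m(¹H) + 9·m_n = 8.0624 + 9.0783 = 17.1407 amu
Mass defect Δm = 17.1407 − 16.99913 = 0.14157 amu
E_B = 0.14157 × 931.49 = 131.871 MeV
Per nucleon: 131.871 / 17 = 7.757 MeV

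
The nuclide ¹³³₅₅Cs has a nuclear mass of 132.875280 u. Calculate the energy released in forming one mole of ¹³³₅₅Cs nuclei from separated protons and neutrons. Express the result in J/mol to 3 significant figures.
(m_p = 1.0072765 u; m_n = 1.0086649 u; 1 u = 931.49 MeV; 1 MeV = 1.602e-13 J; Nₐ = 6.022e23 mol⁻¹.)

1.08e+14 J/mol

Σm = 55·m_p + 78·m_n = 55.4002075 + 78.6758622 = 134.0760697 u
Δm = 134.0760697 − 132.875280 = 1.2007897 u
Converting to energy: 1.2007897 u × 931.49 MeV/u = 1118.52 MeV
Per nucleus in joules: 1118.52 MeV × 1.602e-13 J/MeV = 1.7919e-10 J
Per mole: 1.7919e-10 J × 6.022e23 mol⁻¹ = 1.0791e+14 J/mol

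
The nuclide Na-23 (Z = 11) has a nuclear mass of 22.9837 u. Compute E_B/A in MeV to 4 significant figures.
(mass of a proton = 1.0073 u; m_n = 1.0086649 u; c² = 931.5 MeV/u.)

8.123 MeV/nucleon

The nucleus contains 11 protons and 23 − 11 = 12 neutrons.
Mass of separated nucleons = 11(1.0073) + 12(1.0086649) = 11.0803 + 12.1039788 = 23.1842788 u
Δm = 23.1842788 − 22.9837 = 0.2005788 u
E_B = 0.2005788 × 931.5 = 186.839 MeV
Dividing by A = 23 gives 8.123 MeV per nucleon.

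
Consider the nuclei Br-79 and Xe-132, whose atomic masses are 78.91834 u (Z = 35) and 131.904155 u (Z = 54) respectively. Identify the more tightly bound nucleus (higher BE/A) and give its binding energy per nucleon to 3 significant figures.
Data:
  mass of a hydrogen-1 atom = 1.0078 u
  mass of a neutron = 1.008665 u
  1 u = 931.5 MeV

Br-79; 8.68 MeV/nucleon

Br-79: Σm = 35(1.0078) + 44(1.008665) = 79.654260 u; Δm = 0.735920 u; E_B = 685.51 MeV; E_B/A = 8.677 MeV
Xe-132: Σm = 54(1.0078) + 78(1.008665) = 133.097070 u; Δm = 1.192915 u; E_B = 1111.2 MeV; E_B/A = 8.418 MeV
Br-79 has the higher binding energy per nucleon, so it is the more tightly bound nucleus.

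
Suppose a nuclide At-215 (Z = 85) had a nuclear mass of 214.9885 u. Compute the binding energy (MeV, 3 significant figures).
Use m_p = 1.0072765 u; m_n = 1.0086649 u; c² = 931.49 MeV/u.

The nucleus contains 85 protons and 215 − 85 = 130 neutrons.
Mass of separated nucleons = 85(1.0072765) + 130(1.0086649) = 85.6185025 + 131.1264370 = 216.7449395 u
Δm = 216.7449395 − 214.9885 = 1.7564395 u
Converting to energy: 1.7564395 u × 931.49 MeV/u = 1636.11 MeV

1640 MeV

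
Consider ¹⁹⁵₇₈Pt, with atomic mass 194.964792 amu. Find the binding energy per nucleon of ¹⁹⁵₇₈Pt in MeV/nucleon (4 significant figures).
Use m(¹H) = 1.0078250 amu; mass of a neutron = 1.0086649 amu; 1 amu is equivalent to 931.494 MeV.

Total constituent mass: 78 × 1.0078250 + 117 × 1.0086649 = 196.6241433 amu
The mass defect is 196.6241433 − 194.964792 = 1.6593513 amu.
Converting to energy: 1.6593513 amu × 931.494 MeV/amu = 1545.68 MeV
BE/A = 1545.68 MeV / 195 = 7.927 MeV/nucleon

7.927 MeV/nucleon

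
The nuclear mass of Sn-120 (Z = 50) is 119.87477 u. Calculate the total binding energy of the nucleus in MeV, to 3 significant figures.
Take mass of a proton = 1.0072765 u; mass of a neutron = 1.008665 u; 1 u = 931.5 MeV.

Σm = 50·m_p + 70·m_n = 50.3638250 + 70.606550 = 120.9703750 u
Δm = 120.9703750 − 119.87477 = 1.0956050 u
Binding energy = Δm·c² = 1.0956050 × 931.5 MeV/u = 1020.56 MeV

1020 MeV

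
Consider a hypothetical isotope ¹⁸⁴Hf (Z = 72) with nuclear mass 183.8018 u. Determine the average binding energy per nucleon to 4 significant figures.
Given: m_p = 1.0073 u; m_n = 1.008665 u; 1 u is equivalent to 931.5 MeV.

8.577 MeV/nucleon

With 72 protons and 112 neutrons (A = 184):
Total constituent mass: 72 × 1.0073 + 112 × 1.008665 = 185.496080 u
The mass defect is 185.496080 − 183.8018 = 1.694280 u.
Binding energy = Δm·c² = 1.694280 × 931.5 MeV/u = 1578.22 MeV
BE/A = 1578.22 MeV / 184 = 8.577 MeV/nucleon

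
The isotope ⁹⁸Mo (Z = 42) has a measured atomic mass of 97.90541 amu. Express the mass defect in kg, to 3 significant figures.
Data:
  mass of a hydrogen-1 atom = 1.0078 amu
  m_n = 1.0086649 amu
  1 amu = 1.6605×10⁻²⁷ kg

With 42 protons and 56 neutrons (A = 98):
Σm = 42·m(¹H) + 56·m_n = 42.3276 + 56.4852344 = 98.8128344 amu
Δm = 98.8128344 − 97.90541 = 0.9074244 amu
In SI units: 0.9074244 amu × 1.6605×10⁻²⁷ kg/amu = 1.5068e-27 kg

1.51e-27 kg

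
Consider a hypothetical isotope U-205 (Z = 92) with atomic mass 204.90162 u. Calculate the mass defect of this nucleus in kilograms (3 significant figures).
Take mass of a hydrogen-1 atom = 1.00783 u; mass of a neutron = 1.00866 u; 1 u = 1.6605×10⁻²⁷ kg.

Total constituent mass: 92 × 1.00783 + 113 × 1.00866 = 206.69894 u
The mass defect is 206.69894 − 204.90162 = 1.79732 u.
In SI units: 1.79732 u × 1.6605×10⁻²⁷ kg/u = 2.9844e-27 kg

2.98e-27 kg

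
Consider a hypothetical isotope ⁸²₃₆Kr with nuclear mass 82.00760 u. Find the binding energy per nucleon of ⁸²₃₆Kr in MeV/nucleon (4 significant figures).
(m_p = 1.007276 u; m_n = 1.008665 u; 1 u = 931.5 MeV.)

7.417 MeV/nucleon

Mass of separated nucleons = 36(1.007276) + 46(1.008665) = 36.261936 + 46.398590 = 82.660526 u
Mass defect Δm = 82.660526 − 82.00760 = 0.652926 u
Binding energy = Δm·c² = 0.652926 × 931.5 MeV/u = 608.201 MeV
Dividing by A = 82 gives 7.417 MeV per nucleon.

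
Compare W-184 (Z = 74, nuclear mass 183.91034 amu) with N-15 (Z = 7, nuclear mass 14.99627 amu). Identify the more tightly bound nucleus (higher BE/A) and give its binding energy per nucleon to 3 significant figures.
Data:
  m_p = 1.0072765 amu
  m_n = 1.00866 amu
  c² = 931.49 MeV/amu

W-184: Σm = 74(1.0072765) + 110(1.00866) = 185.4910610 amu; Δm = 1.5807210 amu; E_B = 1472.4 MeV; E_B/A = 8.002 MeV
N-15: Σm = 7(1.0072765) + 8(1.00866) = 15.1202155 amu; Δm = 0.1239455 amu; E_B = 115.45 MeV; E_B/A = 7.697 MeV
W-184 has the higher binding energy per nucleon, so it is the more tightly bound nucleus.

W-184; 8.00 MeV/nucleon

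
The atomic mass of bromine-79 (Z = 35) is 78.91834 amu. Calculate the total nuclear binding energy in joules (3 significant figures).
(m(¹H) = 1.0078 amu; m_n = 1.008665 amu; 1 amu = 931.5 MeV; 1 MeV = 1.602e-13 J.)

1.10e-10 J

The nucleus contains 35 protons and 79 − 35 = 44 neutrons.
Total constituent mass: 35 × 1.0078 + 44 × 1.008665 = 79.654260 amu
The mass defect is 79.654260 − 78.91834 = 0.735920 amu.
E_B = 0.735920 × 931.5 = 685.509 MeV
In joules: 685.509 MeV × 1.602e-13 J/MeV = 1.0982e-10 J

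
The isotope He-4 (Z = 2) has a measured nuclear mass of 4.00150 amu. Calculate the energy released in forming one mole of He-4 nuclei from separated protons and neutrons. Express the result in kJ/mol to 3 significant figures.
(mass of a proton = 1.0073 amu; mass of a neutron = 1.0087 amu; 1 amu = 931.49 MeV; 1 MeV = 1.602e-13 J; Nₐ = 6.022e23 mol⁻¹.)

Z = 2, so N = A − Z = 4 − 2 = 2.
Mass of separated nucleons = 2(1.0073) + 2(1.0087) = 2.0146 + 2.0174 = 4.0320 amu
Mass defect Δm = 4.0320 − 4.00150 = 0.03050 amu
Binding energy = Δm·c² = 0.03050 × 931.49 MeV/amu = 28.4104 MeV
Per nucleus in joules: 28.4104 MeV × 1.602e-13 J/MeV = 4.5513e-12 J
Per mole: 4.5513e-12 J × 6.022e23 mol⁻¹ = 2.7408e+12 J/mol

2.74e+09 kJ/mol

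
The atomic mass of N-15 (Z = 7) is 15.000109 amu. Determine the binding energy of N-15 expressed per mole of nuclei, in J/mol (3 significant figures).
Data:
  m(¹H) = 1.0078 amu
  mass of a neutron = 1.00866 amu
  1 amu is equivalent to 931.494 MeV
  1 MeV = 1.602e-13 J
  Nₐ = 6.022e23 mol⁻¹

The nucleus contains 7 protons and 15 − 7 = 8 neutrons.
Mass of separated nucleons = 7(1.0078) + 8(1.00866) = 7.0546 + 8.06928 = 15.12388 amu
Δm = 15.12388 − 15.000109 = 0.123771 amu
Converting to energy: 0.123771 amu × 931.494 MeV/amu = 115.292 MeV
Per nucleus in joules: 115.292 MeV × 1.602e-13 J/MeV = 1.8470e-11 J
Per mole: 1.8470e-11 J × 6.022e23 mol⁻¹ = 1.1123e+13 J/mol

1.11e+13 J/mol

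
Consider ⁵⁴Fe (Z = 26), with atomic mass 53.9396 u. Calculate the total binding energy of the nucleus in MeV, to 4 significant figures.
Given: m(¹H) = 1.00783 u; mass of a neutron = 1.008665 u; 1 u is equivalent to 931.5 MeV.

471.9 MeV

With 26 protons and 28 neutrons (A = 54):
Σm = 26·m(¹H) + 28·m_n = 26.20358 + 28.242620 = 54.446200 u
The mass defect is 54.446200 − 53.9396 = 0.506600 u.
E_B = 0.506600 × 931.5 = 471.898 MeV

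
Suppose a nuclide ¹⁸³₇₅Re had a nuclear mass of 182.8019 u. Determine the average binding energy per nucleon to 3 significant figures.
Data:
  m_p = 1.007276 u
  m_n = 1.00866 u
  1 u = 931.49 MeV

8.55 MeV/nucleon

With 75 protons and 108 neutrons (A = 183):
Mass of separated nucleons = 75(1.007276) + 108(1.00866) = 75.545700 + 108.93528 = 184.480980 u
The mass defect is 184.480980 − 182.8019 = 1.679080 u.
E_B = 1.679080 × 931.49 = 1564.05 MeV
Dividing by A = 183 gives 8.547 MeV per nucleon.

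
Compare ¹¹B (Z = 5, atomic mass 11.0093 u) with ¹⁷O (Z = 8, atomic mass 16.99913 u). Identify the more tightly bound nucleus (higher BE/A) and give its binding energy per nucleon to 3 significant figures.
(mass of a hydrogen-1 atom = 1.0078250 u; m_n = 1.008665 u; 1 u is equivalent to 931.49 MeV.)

¹⁷O; 7.75 MeV/nucleon

¹¹B: Σm = 5(1.0078250) + 6(1.008665) = 11.0911150 u; Δm = 0.0818150 u; E_B = 76.210 MeV; E_B/A = 6.928 MeV
¹⁷O: Σm = 8(1.0078250) + 9(1.008665) = 17.1405850 u; Δm = 0.1414550 u; E_B = 131.76 MeV; E_B/A = 7.751 MeV
¹⁷O has the higher binding energy per nucleon, so it is the more tightly bound nucleus.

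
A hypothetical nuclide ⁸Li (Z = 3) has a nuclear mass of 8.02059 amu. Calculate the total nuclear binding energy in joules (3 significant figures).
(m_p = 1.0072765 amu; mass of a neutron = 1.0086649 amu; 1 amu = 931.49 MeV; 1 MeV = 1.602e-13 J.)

6.65e-12 J

Mass of separated nucleons = 3(1.0072765) + 5(1.0086649) = 3.0218295 + 5.0433245 = 8.0651540 amu
Mass defect Δm = 8.0651540 − 8.02059 = 0.0445640 amu
Converting to energy: 0.0445640 amu × 931.49 MeV/amu = 41.5109 MeV
In joules: 41.5109 MeV × 1.602e-13 J/MeV = 6.6500e-12 J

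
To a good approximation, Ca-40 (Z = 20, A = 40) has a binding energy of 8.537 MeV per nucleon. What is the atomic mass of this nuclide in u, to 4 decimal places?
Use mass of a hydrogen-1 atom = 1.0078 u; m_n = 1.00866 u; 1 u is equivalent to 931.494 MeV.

Total binding energy = 40 × 8.537 = 341.480 MeV
Mass defect = 341.480 MeV / (931.494 MeV/u) = 0.366594 u
Constituent mass = 20(1.0078) + 20(1.00866) = 40.32920 u
Atomic mass = 40.32920 − 0.366594 = 39.962606 u ≈ 39.9626 u (to 4 decimal places)

39.9626 u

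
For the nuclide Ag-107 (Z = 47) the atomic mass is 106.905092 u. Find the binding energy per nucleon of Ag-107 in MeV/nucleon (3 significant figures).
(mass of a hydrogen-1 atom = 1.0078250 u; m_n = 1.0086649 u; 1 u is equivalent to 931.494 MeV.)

The nucleus contains 47 protons and 107 − 47 = 60 neutrons.
Mass of separated nucleons = 47(1.0078250) + 60(1.0086649) = 47.3677750 + 60.5198940 = 107.8876690 u
The mass defect is 107.8876690 − 106.905092 = 0.9825770 u.
Binding energy = Δm·c² = 0.9825770 × 931.494 MeV/u = 915.265 MeV
Dividing by A = 107 gives 8.554 MeV per nucleon.

8.55 MeV/nucleon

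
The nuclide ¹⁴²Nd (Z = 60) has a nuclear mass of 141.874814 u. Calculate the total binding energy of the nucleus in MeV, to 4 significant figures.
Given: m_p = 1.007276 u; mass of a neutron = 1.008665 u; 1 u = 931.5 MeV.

With 60 protons and 82 neutrons (A = 142):
Mass of separated nucleons = 60(1.007276) + 82(1.008665) = 60.436560 + 82.710530 = 143.147090 u
Mass defect Δm = 143.147090 − 141.874814 = 1.272276 u
Converting to energy: 1.272276 u × 931.5 MeV/u = 1185.13 MeV

1185 MeV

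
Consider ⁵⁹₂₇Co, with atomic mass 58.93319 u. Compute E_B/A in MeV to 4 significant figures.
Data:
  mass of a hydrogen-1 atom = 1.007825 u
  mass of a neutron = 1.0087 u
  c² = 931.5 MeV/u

With 27 protons and 32 neutrons (A = 59):
Σm = 27·m(¹H) + 32·m_n = 27.211275 + 32.2784 = 59.489675 u
Mass defect Δm = 59.489675 − 58.93319 = 0.556485 u
Converting to energy: 0.556485 u × 931.5 MeV/u = 518.366 MeV
Per nucleon: 518.366 / 59 = 8.786 MeV

8.786 MeV/nucleon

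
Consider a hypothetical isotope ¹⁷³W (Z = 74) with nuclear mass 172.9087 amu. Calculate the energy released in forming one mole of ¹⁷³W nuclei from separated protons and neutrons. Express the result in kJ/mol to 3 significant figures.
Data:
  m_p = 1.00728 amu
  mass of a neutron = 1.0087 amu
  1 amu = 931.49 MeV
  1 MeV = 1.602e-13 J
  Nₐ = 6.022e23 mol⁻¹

Total constituent mass: 74 × 1.00728 + 99 × 1.0087 = 174.40002 amu
The mass defect is 174.40002 − 172.9087 = 1.49132 amu.
E_B = 1.49132 × 931.49 = 1389.15 MeV
Per nucleus in joules: 1389.15 MeV × 1.602e-13 J/MeV = 2.2254e-10 J
Per mole: 2.2254e-10 J × 6.022e23 mol⁻¹ = 1.3401e+14 J/mol

1.34e+11 kJ/mol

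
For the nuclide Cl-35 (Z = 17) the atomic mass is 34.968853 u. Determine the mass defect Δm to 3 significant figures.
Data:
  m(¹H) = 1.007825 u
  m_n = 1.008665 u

0.320 u

Mass of separated nucleons = 17(1.007825) + 18(1.008665) = 17.133025 + 18.155970 = 35.288995 u
Mass defect Δm = 35.288995 − 34.968853 = 0.320142 u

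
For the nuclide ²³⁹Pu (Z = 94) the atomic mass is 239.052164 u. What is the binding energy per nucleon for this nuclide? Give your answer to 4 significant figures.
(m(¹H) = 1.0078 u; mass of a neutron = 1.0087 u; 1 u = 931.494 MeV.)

Mass of separated nucleons = 94(1.0078) + 145(1.0087) = 94.7332 + 146.2615 = 240.9947 u
Mass defect Δm = 240.9947 − 239.052164 = 1.942536 u
Binding energy = Δm·c² = 1.942536 × 931.494 MeV/u = 1809.46 MeV
Dividing by A = 239 gives 7.571 MeV per nucleon.

7.571 MeV/nucleon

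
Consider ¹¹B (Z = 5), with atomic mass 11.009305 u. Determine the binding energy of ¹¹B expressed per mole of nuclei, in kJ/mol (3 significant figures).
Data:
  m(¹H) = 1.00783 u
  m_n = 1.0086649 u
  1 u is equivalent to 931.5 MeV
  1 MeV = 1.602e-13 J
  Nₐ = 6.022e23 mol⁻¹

7.35e+09 kJ/mol

The nucleus contains 5 protons and 11 − 5 = 6 neutrons.
Total constituent mass: 5 × 1.00783 + 6 × 1.0086649 = 11.0911394 u
Δm = 11.0911394 − 11.009305 = 0.0818344 u
Binding energy = Δm·c² = 0.0818344 × 931.5 MeV/u = 76.2287 MeV
Per nucleus in joules: 76.2287 MeV × 1.602e-13 J/MeV = 1.2212e-11 J
Per mole: 1.2212e-11 J × 6.022e23 mol⁻¹ = 7.3541e+12 J/mol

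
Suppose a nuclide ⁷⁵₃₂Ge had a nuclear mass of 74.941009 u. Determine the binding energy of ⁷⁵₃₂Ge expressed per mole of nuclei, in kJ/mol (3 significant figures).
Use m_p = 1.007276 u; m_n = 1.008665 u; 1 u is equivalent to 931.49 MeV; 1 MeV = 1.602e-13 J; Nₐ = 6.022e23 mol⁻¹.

5.97e+10 kJ/mol

Z = 32, so N = A − Z = 75 − 32 = 43.
Total constituent mass: 32 × 1.007276 + 43 × 1.008665 = 75.605427 u
The mass defect is 75.605427 − 74.941009 = 0.664418 u.
Binding energy = Δm·c² = 0.664418 × 931.49 MeV/u = 618.899 MeV
Per nucleus in joules: 618.899 MeV × 1.602e-13 J/MeV = 9.9148e-11 J
Per mole: 9.9148e-11 J × 6.022e23 mol⁻¹ = 5.9707e+13 J/mol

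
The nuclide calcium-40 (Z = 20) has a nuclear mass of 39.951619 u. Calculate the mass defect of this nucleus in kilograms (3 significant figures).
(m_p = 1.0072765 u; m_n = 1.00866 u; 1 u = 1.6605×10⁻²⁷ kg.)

6.10e-28 kg

The nucleus contains 20 protons and 40 − 20 = 20 neutrons.
Total constituent mass: 20 × 1.0072765 + 20 × 1.00866 = 40.3187300 u
Δm = 40.3187300 − 39.951619 = 0.3671110 u
In SI units: 0.3671110 u × 1.6605×10⁻²⁷ kg/u = 6.0959e-28 kg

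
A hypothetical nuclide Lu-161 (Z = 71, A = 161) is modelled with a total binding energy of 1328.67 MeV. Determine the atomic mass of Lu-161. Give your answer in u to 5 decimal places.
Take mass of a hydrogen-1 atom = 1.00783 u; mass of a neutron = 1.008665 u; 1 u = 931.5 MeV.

Mass defect = 1328.67 MeV / (931.5 MeV/u) = 1.4263768 u
Constituent mass = 71(1.00783) + 90(1.008665) = 162.335780 u
Atomic mass = 162.335780 − 1.4263768 = 160.9094032 u ≈ 160.90940 u (to 5 decimal places)

160.90940 u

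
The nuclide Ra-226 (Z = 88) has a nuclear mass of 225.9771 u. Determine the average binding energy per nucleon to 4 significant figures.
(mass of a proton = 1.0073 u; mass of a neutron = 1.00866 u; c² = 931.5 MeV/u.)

7.668 MeV/nucleon

With 88 protons and 138 neutrons (A = 226):
Total constituent mass: 88 × 1.0073 + 138 × 1.00866 = 227.83748 u
Δm = 227.83748 − 225.9771 = 1.86038 u
Binding energy = Δm·c² = 1.86038 × 931.5 MeV/u = 1732.94 MeV
BE/A = 1732.94 MeV / 226 = 7.668 MeV/nucleon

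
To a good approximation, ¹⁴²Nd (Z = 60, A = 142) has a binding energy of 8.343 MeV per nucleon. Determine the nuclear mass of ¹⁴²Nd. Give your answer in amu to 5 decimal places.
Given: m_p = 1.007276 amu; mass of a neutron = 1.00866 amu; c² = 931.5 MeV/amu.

141.87485 amu

Total binding energy = 142 × 8.343 = 1184.706 MeV
Mass defect = 1184.706 MeV / (931.5 MeV/amu) = 1.2718261 amu
Constituent mass = 60(1.007276) + 82(1.00866) = 143.146680 amu
Nuclear mass = 143.146680 − 1.2718261 = 141.8748539 amu ≈ 141.87485 amu (to 5 decimal places)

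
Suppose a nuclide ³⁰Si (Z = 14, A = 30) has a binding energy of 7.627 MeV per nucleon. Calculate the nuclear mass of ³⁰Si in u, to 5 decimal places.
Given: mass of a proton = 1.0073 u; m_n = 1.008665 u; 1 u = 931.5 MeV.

Total binding energy = 30 × 7.627 = 228.810 MeV
Mass defect = 228.810 MeV / (931.5 MeV/u) = 0.2456361 u
Constituent mass = 14(1.0073) + 16(1.008665) = 30.240840 u
Nuclear mass = 30.240840 − 0.2456361 = 29.9952039 u ≈ 29.99520 u (to 5 decimal places)

29.99520 u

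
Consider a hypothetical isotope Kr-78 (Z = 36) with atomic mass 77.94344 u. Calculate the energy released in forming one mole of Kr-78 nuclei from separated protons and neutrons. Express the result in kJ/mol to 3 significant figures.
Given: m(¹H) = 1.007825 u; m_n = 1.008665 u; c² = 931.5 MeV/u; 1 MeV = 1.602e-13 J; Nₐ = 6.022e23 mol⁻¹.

The nucleus contains 36 protons and 78 − 36 = 42 neutrons.
Σm = 36·m(¹H) + 42·m_n = 36.281700 + 42.363930 = 78.645630 u
The mass defect is 78.645630 − 77.94344 = 0.702190 u.
E_B = 0.702190 × 931.5 = 654.090 MeV
Per nucleus in joules: 654.090 MeV × 1.602e-13 J/MeV = 1.0479e-10 J
Per mole: 1.0479e-10 J × 6.022e23 mol⁻¹ = 6.3105e+13 J/mol

6.31e+10 kJ/mol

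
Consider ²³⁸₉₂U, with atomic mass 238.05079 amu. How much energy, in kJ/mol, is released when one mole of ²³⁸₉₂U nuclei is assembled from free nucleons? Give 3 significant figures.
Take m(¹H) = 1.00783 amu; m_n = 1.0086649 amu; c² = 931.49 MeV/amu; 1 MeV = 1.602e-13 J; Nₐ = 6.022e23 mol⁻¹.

The nucleus contains 92 protons and 238 − 92 = 146 neutrons.
Mass of separated nucleons = 92(1.00783) + 146(1.0086649) = 92.72036 + 147.2650754 = 239.9854354 amu
Δm = 239.9854354 − 238.05079 = 1.9346454 amu
E_B = 1.9346454 × 931.49 = 1802.10 MeV
Per nucleus in joules: 1802.10 MeV × 1.602e-13 J/MeV = 2.8870e-10 J
Per mole: 2.8870e-10 J × 6.022e23 mol⁻¹ = 1.7386e+14 J/mol

1.74e+11 kJ/mol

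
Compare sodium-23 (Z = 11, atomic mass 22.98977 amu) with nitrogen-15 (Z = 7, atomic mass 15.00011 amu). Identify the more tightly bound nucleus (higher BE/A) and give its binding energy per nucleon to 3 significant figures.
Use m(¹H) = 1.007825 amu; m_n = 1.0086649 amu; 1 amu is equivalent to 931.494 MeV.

sodium-23: Σm = 11(1.007825) + 12(1.0086649) = 23.1900538 amu; Δm = 0.2002838 amu; E_B = 186.56 MeV; E_B/A = 8.111 MeV
nitrogen-15: Σm = 7(1.007825) + 8(1.0086649) = 15.1240942 amu; Δm = 0.1239842 amu; E_B = 115.49 MeV; E_B/A = 7.699 MeV
sodium-23 has the higher binding energy per nucleon, so it is the more tightly bound nucleus.

sodium-23; 8.11 MeV/nucleon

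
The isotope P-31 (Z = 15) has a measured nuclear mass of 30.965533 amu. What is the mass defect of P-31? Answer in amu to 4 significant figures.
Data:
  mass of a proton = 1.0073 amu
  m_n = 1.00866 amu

0.2825 amu

Z = 15, so N = A − Z = 31 − 15 = 16.
Total constituent mass: 15 × 1.0073 + 16 × 1.00866 = 31.24806 amu
The mass defect is 31.24806 − 30.965533 = 0.282527 amu.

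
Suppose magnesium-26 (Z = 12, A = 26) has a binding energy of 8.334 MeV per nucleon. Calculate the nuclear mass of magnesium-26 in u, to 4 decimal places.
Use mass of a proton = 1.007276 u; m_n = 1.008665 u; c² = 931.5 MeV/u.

25.9760 u

Total binding energy = 26 × 8.334 = 216.684 MeV
Mass defect = 216.684 MeV / (931.5 MeV/u) = 0.232618 u
Constituent mass = 12(1.007276) + 14(1.008665) = 26.208622 u
Nuclear mass = 26.208622 − 0.232618 = 25.976004 u ≈ 25.9760 u (to 4 decimal places)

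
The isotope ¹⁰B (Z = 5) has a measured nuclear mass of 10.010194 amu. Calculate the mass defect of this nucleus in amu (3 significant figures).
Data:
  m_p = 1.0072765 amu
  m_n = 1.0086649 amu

0.0695 amu

Z = 5, so N = A − Z = 10 − 5 = 5.
Mass of separated nucleons = 5(1.0072765) + 5(1.0086649) = 5.0363825 + 5.0433245 = 10.0797070 amu
Δm = 10.0797070 − 10.010194 = 0.0695130 amu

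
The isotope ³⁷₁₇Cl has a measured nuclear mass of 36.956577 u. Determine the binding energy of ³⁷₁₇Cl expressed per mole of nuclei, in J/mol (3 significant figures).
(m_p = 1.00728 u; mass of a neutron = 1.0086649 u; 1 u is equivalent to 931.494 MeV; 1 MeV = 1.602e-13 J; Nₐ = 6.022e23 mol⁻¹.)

3.06e+13 J/mol

Z = 17, so N = A − Z = 37 − 17 = 20.
Total constituent mass: 17 × 1.00728 + 20 × 1.0086649 = 37.2970580 u
Mass defect Δm = 37.2970580 − 36.956577 = 0.3404810 u
Converting to energy: 0.3404810 u × 931.494 MeV/u = 317.156 MeV
Per nucleus in joules: 317.156 MeV × 1.602e-13 J/MeV = 5.0808e-11 J
Per mole: 5.0808e-11 J × 6.022e23 mol⁻¹ = 3.0597e+13 J/mol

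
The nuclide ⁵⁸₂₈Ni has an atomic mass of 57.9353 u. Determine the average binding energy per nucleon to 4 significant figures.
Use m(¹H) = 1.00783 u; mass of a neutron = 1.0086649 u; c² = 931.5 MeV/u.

The nucleus contains 28 protons and 58 − 28 = 30 neutrons.
Σm = 28·m(¹H) + 30·m_n = 28.21924 + 30.2599470 = 58.4791870 u
Δm = 58.4791870 − 57.9353 = 0.5438870 u
Converting to energy: 0.5438870 u × 931.5 MeV/u = 506.631 MeV
Per nucleon: 506.631 / 58 = 8.735 MeV

8.735 MeV/nucleon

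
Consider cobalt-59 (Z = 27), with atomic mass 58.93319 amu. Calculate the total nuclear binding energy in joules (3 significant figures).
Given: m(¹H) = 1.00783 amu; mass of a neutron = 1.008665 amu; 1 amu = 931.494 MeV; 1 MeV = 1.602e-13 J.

Mass of separated nucleons = 27(1.00783) + 32(1.008665) = 27.21141 + 32.277280 = 59.488690 amu
The mass defect is 59.488690 − 58.93319 = 0.555500 amu.
Binding energy = Δm·c² = 0.555500 × 931.494 MeV/amu = 517.445 MeV
In joules: 517.445 MeV × 1.602e-13 J/MeV = 8.2895e-11 J

8.29e-11 J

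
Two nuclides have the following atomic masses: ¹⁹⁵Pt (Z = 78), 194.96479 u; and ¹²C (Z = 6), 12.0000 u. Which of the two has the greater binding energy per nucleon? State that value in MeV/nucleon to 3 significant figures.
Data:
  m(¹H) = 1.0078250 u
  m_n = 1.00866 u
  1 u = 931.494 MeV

¹⁹⁵Pt; 7.92 MeV/nucleon

¹⁹⁵Pt: Σm = 78(1.0078250) + 117(1.00866) = 196.6235700 u; Δm = 1.6587800 u; E_B = 1545.1 MeV; E_B/A = 7.924 MeV
¹²C: Σm = 6(1.0078250) + 6(1.00866) = 12.0989100 u; Δm = 0.0989100 u; E_B = 92.134 MeV; E_B/A = 7.678 MeV
¹⁹⁵Pt has the higher binding energy per nucleon, so it is the more tightly bound nucleus.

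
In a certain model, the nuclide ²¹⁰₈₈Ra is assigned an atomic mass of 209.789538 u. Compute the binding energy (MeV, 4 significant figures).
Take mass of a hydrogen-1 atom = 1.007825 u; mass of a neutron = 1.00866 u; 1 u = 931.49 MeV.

Total constituent mass: 88 × 1.007825 + 122 × 1.00866 = 211.745120 u
Δm = 211.745120 − 209.789538 = 1.955582 u
Binding energy = Δm·c² = 1.955582 × 931.49 MeV/u = 1821.61 MeV

1822 MeV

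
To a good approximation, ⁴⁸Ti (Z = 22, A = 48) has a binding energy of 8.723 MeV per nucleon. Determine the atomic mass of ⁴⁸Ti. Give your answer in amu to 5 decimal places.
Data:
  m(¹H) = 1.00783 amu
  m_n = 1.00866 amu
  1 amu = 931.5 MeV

Total binding energy = 48 × 8.723 = 418.704 MeV
Mass defect = 418.704 MeV / (931.5 MeV/amu) = 0.4494944 amu
Constituent mass = 22(1.00783) + 26(1.00866) = 48.39742 amu
Atomic mass = 48.39742 − 0.4494944 = 47.9479256 amu ≈ 47.94793 amu (to 5 decimal places)

47.94793 amu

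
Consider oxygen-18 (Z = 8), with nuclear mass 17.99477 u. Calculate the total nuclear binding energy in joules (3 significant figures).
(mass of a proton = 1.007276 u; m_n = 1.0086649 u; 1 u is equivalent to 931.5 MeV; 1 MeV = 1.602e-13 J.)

2.24e-11 J

Mass of separated nucleons = 8(1.007276) + 10(1.0086649) = 8.058208 + 10.0866490 = 18.1448570 u
Mass defect Δm = 18.1448570 − 17.99477 = 0.1500870 u
Binding energy = Δm·c² = 0.1500870 × 931.5 MeV/u = 139.806 MeV
In joules: 139.806 MeV × 1.602e-13 J/MeV = 2.2397e-11 J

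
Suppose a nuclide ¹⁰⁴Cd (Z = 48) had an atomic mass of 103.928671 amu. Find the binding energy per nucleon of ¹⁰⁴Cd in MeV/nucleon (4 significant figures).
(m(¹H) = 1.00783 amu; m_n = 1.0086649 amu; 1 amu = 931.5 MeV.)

8.351 MeV/nucleon

Σm = 48·m(¹H) + 56·m_n = 48.37584 + 56.4852344 = 104.8610744 amu
The mass defect is 104.8610744 − 103.928671 = 0.9324034 amu.
Converting to energy: 0.9324034 amu × 931.5 MeV/amu = 868.534 MeV
BE/A = 868.534 MeV / 104 = 8.351 MeV/nucleon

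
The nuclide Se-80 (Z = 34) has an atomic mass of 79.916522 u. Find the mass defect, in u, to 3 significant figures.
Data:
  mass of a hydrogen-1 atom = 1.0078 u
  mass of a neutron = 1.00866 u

0.747 u

Total constituent mass: 34 × 1.0078 + 46 × 1.00866 = 80.66356 u
Δm = 80.66356 − 79.916522 = 0.747038 u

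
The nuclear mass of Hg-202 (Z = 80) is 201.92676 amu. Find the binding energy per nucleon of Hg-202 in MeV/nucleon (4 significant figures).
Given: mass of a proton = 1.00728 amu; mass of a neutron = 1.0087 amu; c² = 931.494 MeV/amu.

7.918 MeV/nucleon

Total constituent mass: 80 × 1.00728 + 122 × 1.0087 = 203.64380 amu
Mass defect Δm = 203.64380 − 201.92676 = 1.71704 amu
E_B = 1.71704 × 931.494 = 1599.41 MeV
Per nucleon: 1599.41 / 202 = 7.918 MeV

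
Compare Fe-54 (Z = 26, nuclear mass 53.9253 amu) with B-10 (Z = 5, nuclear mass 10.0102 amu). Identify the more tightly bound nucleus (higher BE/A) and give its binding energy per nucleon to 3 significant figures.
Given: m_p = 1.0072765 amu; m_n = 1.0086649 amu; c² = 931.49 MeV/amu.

Fe-54; 8.74 MeV/nucleon

Fe-54: Σm = 26(1.0072765) + 28(1.0086649) = 54.4318062 amu; Δm = 0.5065062 amu; E_B = 471.81 MeV; E_B/A = 8.737 MeV
B-10: Σm = 5(1.0072765) + 5(1.0086649) = 10.0797070 amu; Δm = 0.0695070 amu; E_B = 64.745 MeV; E_B/A = 6.4745 MeV
Fe-54 has the higher binding energy per nucleon, so it is the more tightly bound nucleus.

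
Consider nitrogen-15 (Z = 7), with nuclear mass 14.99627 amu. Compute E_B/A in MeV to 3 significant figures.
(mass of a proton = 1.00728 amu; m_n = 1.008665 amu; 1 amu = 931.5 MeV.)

Total constituent mass: 7 × 1.00728 + 8 × 1.008665 = 15.120280 amu
The mass defect is 15.120280 − 14.99627 = 0.124010 amu.
Binding energy = Δm·c² = 0.124010 × 931.5 MeV/amu = 115.515 MeV
Per nucleon: 115.515 / 15 = 7.701 MeV

7.70 MeV/nucleon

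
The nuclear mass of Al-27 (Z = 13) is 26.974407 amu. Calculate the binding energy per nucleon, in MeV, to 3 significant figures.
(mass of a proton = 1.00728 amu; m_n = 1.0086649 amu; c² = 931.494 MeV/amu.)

8.33 MeV/nucleon

With 13 protons and 14 neutrons (A = 27):
Total constituent mass: 13 × 1.00728 + 14 × 1.0086649 = 27.2159486 amu
The mass defect is 27.2159486 − 26.974407 = 0.2415416 amu.
Converting to energy: 0.2415416 amu × 931.494 MeV/amu = 224.995 MeV
Dividing by A = 27 gives 8.333 MeV per nucleon.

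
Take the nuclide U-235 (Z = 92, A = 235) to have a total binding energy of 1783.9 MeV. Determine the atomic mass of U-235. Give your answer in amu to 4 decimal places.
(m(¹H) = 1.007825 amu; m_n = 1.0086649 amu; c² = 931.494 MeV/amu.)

235.0439 amu

Mass defect = 1783.9 MeV / (931.494 MeV/amu) = 1.915096 amu
Constituent mass = 92(1.007825) + 143(1.0086649) = 236.9589807 amu
Atomic mass = 236.9589807 − 1.915096 = 235.0438847 amu ≈ 235.0439 amu (to 4 decimal places)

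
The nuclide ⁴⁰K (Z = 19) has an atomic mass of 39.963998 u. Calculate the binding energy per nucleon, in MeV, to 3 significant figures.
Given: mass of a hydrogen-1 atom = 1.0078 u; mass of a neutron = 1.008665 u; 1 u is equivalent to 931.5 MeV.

Mass of separated nucleons = 19(1.0078) + 21(1.008665) = 19.1482 + 21.181965 = 40.330165 u
Mass defect Δm = 40.330165 − 39.963998 = 0.366167 u
E_B = 0.366167 × 931.5 = 341.085 MeV
Per nucleon: 341.085 / 40 = 8.527 MeV

8.53 MeV/nucleon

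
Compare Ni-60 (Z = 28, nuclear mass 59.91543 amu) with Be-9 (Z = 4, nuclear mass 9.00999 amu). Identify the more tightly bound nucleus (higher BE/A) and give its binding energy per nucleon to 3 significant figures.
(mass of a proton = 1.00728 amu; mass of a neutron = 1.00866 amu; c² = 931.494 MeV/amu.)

Ni-60: Σm = 28(1.00728) + 32(1.00866) = 60.48096 amu; Δm = 0.56553 amu; E_B = 526.79 MeV; E_B/A = 8.780 MeV
Be-9: Σm = 4(1.00728) + 5(1.00866) = 9.07242 amu; Δm = 0.06243 amu; E_B = 58.153 MeV; E_B/A = 6.461 MeV
Ni-60 has the higher binding energy per nucleon, so it is the more tightly bound nucleus.

Ni-60; 8.78 MeV/nucleon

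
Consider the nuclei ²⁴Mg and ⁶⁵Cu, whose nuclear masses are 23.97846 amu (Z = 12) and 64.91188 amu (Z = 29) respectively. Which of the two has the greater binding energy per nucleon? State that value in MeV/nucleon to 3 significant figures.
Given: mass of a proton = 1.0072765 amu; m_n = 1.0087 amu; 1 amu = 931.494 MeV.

⁶⁵Cu; 8.78 MeV/nucleon

²⁴Mg: Σm = 12(1.0072765) + 12(1.0087) = 24.1917180 amu; Δm = 0.2132580 amu; E_B = 198.65 MeV; E_B/A = 8.277 MeV
⁶⁵Cu: Σm = 29(1.0072765) + 36(1.0087) = 65.5242185 amu; Δm = 0.6123385 amu; E_B = 570.39 MeV; E_B/A = 8.775 MeV
⁶⁵Cu has the higher binding energy per nucleon, so it is the more tightly bound nucleus.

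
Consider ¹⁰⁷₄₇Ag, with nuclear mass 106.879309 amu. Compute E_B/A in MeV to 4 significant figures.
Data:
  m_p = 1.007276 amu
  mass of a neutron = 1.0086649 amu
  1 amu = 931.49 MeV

8.554 MeV/nucleon

Σm = 47·m_p + 60·m_n = 47.341972 + 60.5198940 = 107.8618660 amu
The mass defect is 107.8618660 − 106.879309 = 0.9825570 amu.
Binding energy = Δm·c² = 0.9825570 × 931.49 MeV/amu = 915.242 MeV
BE/A = 915.242 MeV / 107 = 8.554 MeV/nucleon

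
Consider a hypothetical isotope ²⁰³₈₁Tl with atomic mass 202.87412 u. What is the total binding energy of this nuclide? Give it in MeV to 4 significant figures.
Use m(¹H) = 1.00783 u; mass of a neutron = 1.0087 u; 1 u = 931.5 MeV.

1697 MeV

Z = 81, so N = A − Z = 203 − 81 = 122.
Total constituent mass: 81 × 1.00783 + 122 × 1.0087 = 204.69563 u
The mass defect is 204.69563 − 202.87412 = 1.82151 u.
Binding energy = Δm·c² = 1.82151 × 931.5 MeV/u = 1696.74 MeV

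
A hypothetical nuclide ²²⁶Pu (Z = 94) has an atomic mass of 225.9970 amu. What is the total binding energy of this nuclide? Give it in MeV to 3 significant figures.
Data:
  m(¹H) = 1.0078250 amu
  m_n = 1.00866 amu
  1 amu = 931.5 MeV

The nucleus contains 94 protons and 226 − 94 = 132 neutrons.
Mass of separated nucleons = 94(1.0078250) + 132(1.00866) = 94.7355500 + 133.14312 = 227.8786700 amu
Δm = 227.8786700 − 225.9970 = 1.8816700 amu
Converting to energy: 1.8816700 amu × 931.5 MeV/amu = 1752.78 MeV

1750 MeV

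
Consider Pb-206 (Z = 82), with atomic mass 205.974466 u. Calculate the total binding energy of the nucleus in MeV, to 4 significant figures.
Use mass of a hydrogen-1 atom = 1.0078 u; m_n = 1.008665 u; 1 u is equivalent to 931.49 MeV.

Σm = 82·m(¹H) + 124·m_n = 82.6396 + 125.074460 = 207.714060 u
Δm = 207.714060 − 205.974466 = 1.739594 u
Converting to energy: 1.739594 u × 931.49 MeV/u = 1620.41 MeV

1620 MeV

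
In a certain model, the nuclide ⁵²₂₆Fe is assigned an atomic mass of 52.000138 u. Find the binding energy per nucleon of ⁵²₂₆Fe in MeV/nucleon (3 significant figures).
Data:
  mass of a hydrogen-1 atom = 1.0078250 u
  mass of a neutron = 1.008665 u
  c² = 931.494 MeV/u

Z = 26, so N = A − Z = 52 − 26 = 26.
Σm = 26·m(¹H) + 26·m_n = 26.2034500 + 26.225290 = 52.4287400 u
Mass defect Δm = 52.4287400 − 52.000138 = 0.4286020 u
E_B = 0.4286020 × 931.494 = 399.240 MeV
Dividing by A = 52 gives 7.678 MeV per nucleon.

7.68 MeV/nucleon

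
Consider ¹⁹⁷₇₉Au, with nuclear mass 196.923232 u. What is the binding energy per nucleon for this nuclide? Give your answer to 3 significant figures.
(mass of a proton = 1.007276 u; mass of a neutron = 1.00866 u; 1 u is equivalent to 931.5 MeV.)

7.91 MeV/nucleon

Σm = 79·m_p + 118·m_n = 79.574804 + 119.02188 = 198.596684 u
Δm = 198.596684 − 196.923232 = 1.673452 u
E_B = 1.673452 × 931.5 = 1558.82 MeV
BE/A = 1558.82 MeV / 197 = 7.913 MeV/nucleon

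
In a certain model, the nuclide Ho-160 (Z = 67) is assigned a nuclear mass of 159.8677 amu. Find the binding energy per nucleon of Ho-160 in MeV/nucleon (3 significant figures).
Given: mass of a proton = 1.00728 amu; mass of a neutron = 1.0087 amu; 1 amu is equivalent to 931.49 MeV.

With 67 protons and 93 neutrons (A = 160):
Σm = 67·m_p + 93·m_n = 67.48776 + 93.8091 = 161.29686 amu
The mass defect is 161.29686 − 159.8677 = 1.42916 amu.
Converting to energy: 1.42916 amu × 931.49 MeV/amu = 1331.25 MeV
BE/A = 1331.25 MeV / 160 = 8.320 MeV/nucleon

8.32 MeV/nucleon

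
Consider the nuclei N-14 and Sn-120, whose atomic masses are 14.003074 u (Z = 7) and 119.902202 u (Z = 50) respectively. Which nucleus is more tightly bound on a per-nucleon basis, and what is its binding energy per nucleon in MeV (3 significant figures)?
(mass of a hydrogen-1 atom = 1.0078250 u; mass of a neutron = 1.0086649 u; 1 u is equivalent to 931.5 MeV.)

Sn-120; 8.50 MeV/nucleon

N-14: Σm = 7(1.0078250) + 7(1.0086649) = 14.1154293 u; Δm = 0.1123553 u; E_B = 104.66 MeV; E_B/A = 7.476 MeV
Sn-120: Σm = 50(1.0078250) + 70(1.0086649) = 120.9977930 u; Δm = 1.0955910 u; E_B = 1020.54 MeV; E_B/A = 8.5045 MeV
Sn-120 has the higher binding energy per nucleon, so it is the more tightly bound nucleus.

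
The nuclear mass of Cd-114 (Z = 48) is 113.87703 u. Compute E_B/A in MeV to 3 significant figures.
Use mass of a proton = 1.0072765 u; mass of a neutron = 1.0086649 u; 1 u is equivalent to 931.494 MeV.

The nucleus contains 48 protons and 114 − 48 = 66 neutrons.
Σm = 48·m_p + 66·m_n = 48.3492720 + 66.5718834 = 114.9211554 u
Δm = 114.9211554 − 113.87703 = 1.0441254 u
Binding energy = Δm·c² = 1.0441254 × 931.494 MeV/u = 972.597 MeV
Per nucleon: 972.597 / 114 = 8.532 MeV

8.53 MeV/nucleon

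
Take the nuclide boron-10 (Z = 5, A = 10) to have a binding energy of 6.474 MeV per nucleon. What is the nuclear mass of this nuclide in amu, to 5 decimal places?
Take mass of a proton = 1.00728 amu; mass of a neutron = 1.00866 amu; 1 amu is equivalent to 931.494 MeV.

10.01020 amu

Total binding energy = 10 × 6.474 = 64.740 MeV
Mass defect = 64.740 MeV / (931.494 MeV/amu) = 0.0695013 amu
Constituent mass = 5(1.00728) + 5(1.00866) = 10.07970 amu
Nuclear mass = 10.07970 − 0.0695013 = 10.0101987 amu ≈ 10.01020 amu (to 5 decimal places)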